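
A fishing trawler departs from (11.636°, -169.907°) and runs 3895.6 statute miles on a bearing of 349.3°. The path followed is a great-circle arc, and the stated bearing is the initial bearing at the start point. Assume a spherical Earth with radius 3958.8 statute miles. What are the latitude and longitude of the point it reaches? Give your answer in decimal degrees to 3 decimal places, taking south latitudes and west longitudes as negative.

latitude 65.939°, longitude 167.807°

Angular distance δ = d/R = 3895.6 / 3958.8 = 0.984036 rad.
With φ₁ = 11.636° = 0.203087 rad and θ = 349.3° = 6.096435 rad:
Applying the spherical law of cosines for sides, sin φ₂ = sin φ₁ cos δ + cos φ₁ sin δ cos θ = 0.913114, so φ₂ = 65.939°.
Δλ = atan2( sin θ sin δ cos φ₁ , cos δ − sin φ₁ sin φ₂ ) = atan2(-0.151434, 0.369497) = -0.388959 rad = -22.286°.
λ₂ = -169.907° + -22.286° = -192.193°, normalized to (−180°, 180°] → 167.807°.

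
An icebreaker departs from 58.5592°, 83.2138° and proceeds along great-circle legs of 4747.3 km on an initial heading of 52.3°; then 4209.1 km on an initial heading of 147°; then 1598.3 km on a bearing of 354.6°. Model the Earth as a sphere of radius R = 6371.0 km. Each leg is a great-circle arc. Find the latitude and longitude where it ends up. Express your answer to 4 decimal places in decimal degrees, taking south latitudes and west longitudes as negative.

latitude 37.2170°, longitude -170.3501°

Apply the spherical direct solution leg by leg, carrying full precision between legs.
Leg 1: from (58.5592°, 83.2138°), δ = 4747.3/6371 = 0.745142 rad, θ = 52.3° → φ = 57.4982°, λ = 170.0556°.
Leg 2: from (57.4982°, 170.0556°), δ = 4209.1/6371 = 0.660666 rad, θ = 147° → φ = 22.9162°, λ = -168.6690°.
Leg 3: from (22.9162°, -168.6690°), δ = 1598.3/6371 = 0.250871 rad, θ = 354.6° → φ = 37.2170°, λ = -170.3501°.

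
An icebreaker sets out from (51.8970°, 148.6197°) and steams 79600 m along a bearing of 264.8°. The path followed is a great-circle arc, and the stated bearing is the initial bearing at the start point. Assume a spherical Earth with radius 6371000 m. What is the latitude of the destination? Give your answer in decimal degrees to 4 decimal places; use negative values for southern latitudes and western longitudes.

latitude 51.8265°

δ = 79600/6371000 = 0.012494 rad (0.7159°).
Start latitude φ₁ = 0.905774 rad; initial bearing θ = 4.621632 rad.
Destination latitude: φ₂ = arcsin( sin φ₁ cos δ + cos φ₁ sin δ cos θ ) = arcsin(0.786143) = 51.8265°.
For the longitude increment, Δλ = atan2( sin θ sin δ cos φ₁, cos δ − sin φ₁ sin φ₂ ) = atan2(-0.007678, 0.381304) = -1.1535°.
Hence λ₂ = 148.6197° + -1.1535° = 147.4662°.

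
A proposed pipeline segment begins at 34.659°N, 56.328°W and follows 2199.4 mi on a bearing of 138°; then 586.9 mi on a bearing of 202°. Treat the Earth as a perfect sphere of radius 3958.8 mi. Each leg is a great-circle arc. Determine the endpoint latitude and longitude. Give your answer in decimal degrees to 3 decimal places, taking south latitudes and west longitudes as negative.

Apply the spherical direct solution leg by leg, carrying full precision between legs.
Leg 1: from (34.659°, -56.328°), δ = 2199.4/3958.8 = 0.555572 rad, θ = 138° → φ = 9.251°, λ = -35.377°.
Leg 2: from (9.251°, -35.377°), δ = 586.9/3958.8 = 0.148252 rad, θ = 202° → φ = 1.365°, λ = -38.550°.

latitude 1.365°, longitude -38.550°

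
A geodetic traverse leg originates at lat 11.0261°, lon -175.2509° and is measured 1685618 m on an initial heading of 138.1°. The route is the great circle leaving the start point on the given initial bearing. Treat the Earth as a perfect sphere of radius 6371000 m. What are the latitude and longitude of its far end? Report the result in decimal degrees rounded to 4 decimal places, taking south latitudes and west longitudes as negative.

Central angle δ = d/R = 0.264577 rad.
With φ₁ = 11.0261° = 0.192442 rad and θ = 138.1° = 2.410300 rad:
Destination latitude: φ₂ = arcsin( sin φ₁ cos δ + cos φ₁ sin δ cos θ ) = arcsin(-0.006444) = -0.3692°.
For the longitude increment, Δλ = atan2( sin θ sin δ cos φ₁, cos δ − sin φ₁ sin φ₂ ) = atan2(0.171415, 0.966436) = 10.0578°.
λ₂ = -175.2509° + 10.0578° = -165.1931°.

latitude -0.3692°, longitude -165.1931°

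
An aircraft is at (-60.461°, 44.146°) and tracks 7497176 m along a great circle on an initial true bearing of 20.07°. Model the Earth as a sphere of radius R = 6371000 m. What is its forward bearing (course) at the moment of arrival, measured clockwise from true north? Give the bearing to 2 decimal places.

final bearing 9.78°

The arc subtends δ = 7497176/6371000 = 1.176766 rad at the centre.
Start latitude φ₁ = -1.055244 rad; initial bearing θ = 0.350288 rad.
Destination latitude: φ₂ = arcsin( sin φ₁ cos δ + cos φ₁ sin δ cos θ ) = arcsin(0.093579) = 5.370°.
Then Δλ = atan2(0.156222, 0.465329) = 0.323901 rad, from sin θ sin δ cos φ₁ over cos δ − sin φ₁ sin φ₂.
λ₂ = λ₁ + Δλ = 62.704°.
The forward bearing on arrival equals the back-azimuth from the destination plus 180°.
Back-azimuth from P₂ (5.37°, 62.70°) to P₁ (-60.46°, 44.15°), with Δλ' = λ₁ − λ₂ = -18.56°: atan2( sin Δλ' cos φ₁ , cos φ₂ sin φ₁ − sin φ₂ cos φ₁ cos Δλ' ) = 189.78°.
Final bearing = (189.78° + 180°) mod 360° = 9.78°.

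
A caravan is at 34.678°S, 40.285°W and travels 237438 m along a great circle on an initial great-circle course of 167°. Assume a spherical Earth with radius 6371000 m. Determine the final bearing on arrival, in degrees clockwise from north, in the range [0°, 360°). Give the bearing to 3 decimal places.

The arc subtends δ = 237438/6371000 = 0.037269 rad at the centre.
With φ₁ = -34.678° = -0.605245 rad and θ = 167° = 2.914700 rad:
sin φ₂ = sin φ₁ cos δ + cos φ₁ sin δ cos θ = (-0.568964)(0.999306) + (0.822363)(0.037260)(-0.974370) = -0.598425
φ₂ = asin(-0.598425) = -0.641533 rad = -36.757°.
For the longitude increment, Δλ = atan2( sin θ sin δ cos φ₁, cos δ − sin φ₁ sin φ₂ ) = atan2(0.006893, 0.658824) = 0.599°.
Hence λ₂ = -40.285° + 0.599° = -39.686°.
The forward bearing on arrival equals the back-azimuth from the destination plus 180°.
Back-azimuth from P₂ (-36.757°, -39.686°) to P₁ (-34.678°, -40.285°), with Δλ' = λ₁ − λ₂ = -0.599°: atan2( sin Δλ' cos φ₁ , cos φ₂ sin φ₁ − sin φ₂ cos φ₁ cos Δλ' ) = 346.650°.
Final bearing = (346.650° + 180°) mod 360° = 166.650°.

final bearing 166.650°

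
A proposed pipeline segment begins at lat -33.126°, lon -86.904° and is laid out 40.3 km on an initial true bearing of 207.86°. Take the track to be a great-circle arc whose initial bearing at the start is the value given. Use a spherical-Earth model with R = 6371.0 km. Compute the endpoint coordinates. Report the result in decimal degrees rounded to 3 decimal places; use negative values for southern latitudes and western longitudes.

The arc subtends δ = 40.3/6371 = 0.006326 rad at the centre.
Start latitude φ₁ = -0.578158 rad; initial bearing θ = 3.627841 rad.
Applying the spherical law of cosines for sides, sin φ₂ = sin φ₁ cos δ + cos φ₁ sin δ cos θ = -0.551155, so φ₂ = -33.446°.
For the longitude increment, Δλ = atan2( sin θ sin δ cos φ₁, cos δ − sin φ₁ sin φ₂ ) = atan2(-0.002476, 0.698784) = -0.203°.
λ₂ = λ₁ + Δλ = -87.107°.

latitude -33.446°, longitude -87.107°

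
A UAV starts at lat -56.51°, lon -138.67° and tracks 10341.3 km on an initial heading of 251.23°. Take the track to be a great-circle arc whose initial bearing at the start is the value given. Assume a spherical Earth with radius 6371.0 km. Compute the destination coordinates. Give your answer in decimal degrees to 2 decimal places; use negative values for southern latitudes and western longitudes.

latitude -7.68°, longitude 113.90°

Central angle δ = d/R = 1.623183 rad.
With φ₁ = -56.51° = -0.986286 rad and θ = 251.23° = 4.384791 rad:
Destination latitude: φ₂ = arcsin( sin φ₁ cos δ + cos φ₁ sin δ cos θ ) = arcsin(-0.133637) = -7.68°.
Then Δλ = atan2(-0.521729, -0.163813) = -1.875031 rad, from sin θ sin δ cos φ₁ over cos δ − sin φ₁ sin φ₂.
λ₂ = -138.67° + -107.43° = -246.10°, normalized to (−180°, 180°] → 113.90°.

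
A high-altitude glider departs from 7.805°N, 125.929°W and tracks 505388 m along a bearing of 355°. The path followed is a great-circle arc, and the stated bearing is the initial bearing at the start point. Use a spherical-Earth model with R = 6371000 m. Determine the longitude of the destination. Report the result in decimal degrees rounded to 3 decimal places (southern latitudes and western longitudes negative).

longitude -126.334°

Angular distance δ = d/R = 505388 / 6371000 = 0.079326 rad.
With φ₁ = 7.805° = 0.136223 rad and θ = 355° = 6.195919 rad:
Destination latitude: φ₂ = arcsin( sin φ₁ cos δ + cos φ₁ sin δ cos θ ) = arcsin(0.213585) = 12.333°.
Then Δλ = atan2(-0.006843, 0.967850) = -0.007070 rad, from sin θ sin δ cos φ₁ over cos δ − sin φ₁ sin φ₂.
Hence λ₂ = -125.929° + -0.405° = -126.334°.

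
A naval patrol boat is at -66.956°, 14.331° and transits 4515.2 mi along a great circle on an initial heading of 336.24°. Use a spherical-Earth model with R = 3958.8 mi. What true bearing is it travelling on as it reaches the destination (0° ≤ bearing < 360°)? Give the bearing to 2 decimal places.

final bearing 350.91°

Angular distance δ = d/R = 4515.2 / 3958.8 = 1.140548 rad.
Converting: φ₁ = -1.168603 rad, θ = 5.868495 rad.
Destination latitude: φ₂ = arcsin( sin φ₁ cos δ + cos φ₁ sin δ cos θ ) = arcsin(-0.058205) = -3.337°.
Then Δλ = atan2(-0.143339, 0.363536) = -0.375576 rad, from sin θ sin δ cos φ₁ over cos δ − sin φ₁ sin φ₂.
λ₂ = λ₁ + Δλ = -7.188°.
The forward bearing on arrival equals the back-azimuth from the destination plus 180°.
Back-azimuth from P₂ (-3.34°, -7.19°) to P₁ (-66.96°, 14.33°), with Δλ' = λ₁ − λ₂ = 21.52°: atan2( sin Δλ' cos φ₁ , cos φ₂ sin φ₁ − sin φ₂ cos φ₁ cos Δλ' ) = 170.91°.
Final bearing = (170.91° + 180°) mod 360° = 350.91°.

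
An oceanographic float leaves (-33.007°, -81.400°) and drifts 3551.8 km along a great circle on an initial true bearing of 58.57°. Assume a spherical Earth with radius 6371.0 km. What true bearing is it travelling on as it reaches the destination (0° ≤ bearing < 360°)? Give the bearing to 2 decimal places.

final bearing 47.34°

Angular distance δ = d/R = 3551.8 / 6371 = 0.557495 rad.
Start latitude φ₁ = -0.576081 rad; initial bearing θ = 1.022239 rad.
Destination latitude: φ₂ = arcsin( sin φ₁ cos δ + cos φ₁ sin δ cos θ ) = arcsin(-0.230902) = -13.350°.
Then Δλ = atan2(0.378577, 0.722801) = 0.482477 rad, from sin θ sin δ cos φ₁ over cos δ − sin φ₁ sin φ₂.
Hence λ₂ = -81.400° + 27.644° = -53.756°.
The forward bearing on arrival equals the back-azimuth from the destination plus 180°.
Back-azimuth from P₂ (-13.35°, -53.76°) to P₁ (-33.01°, -81.40°), with Δλ' = λ₁ − λ₂ = -27.64°: atan2( sin Δλ' cos φ₁ , cos φ₂ sin φ₁ − sin φ₂ cos φ₁ cos Δλ' ) = 227.34°.
Final bearing = (227.34° + 180°) mod 360° = 47.34°.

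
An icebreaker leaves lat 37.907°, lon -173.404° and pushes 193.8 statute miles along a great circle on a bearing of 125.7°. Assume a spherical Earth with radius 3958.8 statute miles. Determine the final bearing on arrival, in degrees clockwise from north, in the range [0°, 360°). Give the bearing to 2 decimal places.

final bearing 127.40°

δ = 193.8/3958.8 = 0.048954 rad (2.8049°).
Converting: φ₁ = 0.661602 rad, θ = 2.193879 rad.
Applying the spherical law of cosines for sides, sin φ₂ = sin φ₁ cos δ + cos φ₁ sin δ cos θ = 0.591115, so φ₂ = 36.236°.
Δλ = atan2( sin θ sin δ cos φ₁ , cos δ − sin φ₁ sin φ₂ ) = atan2(0.031354, 0.635632) = 0.049288 rad = 2.824°.
λ₂ = -173.404° + 2.824° = -170.580°.
The forward bearing on arrival equals the back-azimuth from the destination plus 180°.
Back-azimuth from P₂ (36.24°, -170.58°) to P₁ (37.91°, -173.40°), with Δλ' = λ₁ − λ₂ = -2.82°: atan2( sin Δλ' cos φ₁ , cos φ₂ sin φ₁ − sin φ₂ cos φ₁ cos Δλ' ) = 307.40°.
Final bearing = (307.40° + 180°) mod 360° = 127.40°.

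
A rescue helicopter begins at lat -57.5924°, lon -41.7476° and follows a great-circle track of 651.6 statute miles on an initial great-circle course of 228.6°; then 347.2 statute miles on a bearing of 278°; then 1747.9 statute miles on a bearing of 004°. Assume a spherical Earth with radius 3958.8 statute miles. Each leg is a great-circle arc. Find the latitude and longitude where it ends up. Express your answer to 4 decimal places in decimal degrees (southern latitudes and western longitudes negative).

latitude -36.6172°, longitude -65.9255°

Apply the spherical direct solution leg by leg, carrying full precision between legs.
Leg 1: from (-57.5924°, -41.7476°), δ = 651.6/3958.8 = 0.164595 rad, θ = 228.6° → φ = -62.9891°, λ = -57.4492°.
Leg 2: from (-62.9891°, -57.4492°), δ = 347.2/3958.8 = 0.087703 rad, θ = 278° → φ = -61.8796°, λ = -68.0538°.
Leg 3: from (-61.8796°, -68.0538°), δ = 1747.9/3958.8 = 0.441523 rad, θ = 4° → φ = -36.6172°, λ = -65.9255°.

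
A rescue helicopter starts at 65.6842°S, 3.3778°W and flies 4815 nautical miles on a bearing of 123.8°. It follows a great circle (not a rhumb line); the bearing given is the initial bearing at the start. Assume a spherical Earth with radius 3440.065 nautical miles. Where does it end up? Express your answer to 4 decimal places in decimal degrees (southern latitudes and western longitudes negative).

Central angle δ = d/R = 1.399683 rad.
Converting: φ₁ = -1.146406 rad, θ = 2.160718 rad.
Destination latitude: φ₂ = arcsin( sin φ₁ cos δ + cos φ₁ sin δ cos θ ) = arcsin(-0.380892) = -22.3890°.
For the longitude increment, Δλ = atan2( sin θ sin δ cos φ₁, cos δ − sin φ₁ sin φ₂ ) = atan2(0.337174, -0.176824) = 117.6738°.
Hence λ₂ = -3.3778° + 117.6738° = 114.2960°.

latitude -22.3890°, longitude 114.2960°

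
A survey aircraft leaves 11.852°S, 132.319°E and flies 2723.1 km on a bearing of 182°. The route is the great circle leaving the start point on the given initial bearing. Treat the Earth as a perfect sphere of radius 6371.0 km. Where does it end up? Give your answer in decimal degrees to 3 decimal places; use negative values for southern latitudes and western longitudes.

latitude -36.324°, longitude 131.290°

δ = 2723.1/6371 = 0.427421 rad (24.4894°).
Converting: φ₁ = -0.206856 rad, θ = 3.176499 rad.
Destination latitude: φ₂ = arcsin( sin φ₁ cos δ + cos φ₁ sin δ cos θ ) = arcsin(-0.592349) = -36.324°.
Then Δλ = atan2(-0.014158, 0.788379) = -0.017957 rad, from sin θ sin δ cos φ₁ over cos δ − sin φ₁ sin φ₂.
λ₂ = 132.319° + -1.029° = 131.290°.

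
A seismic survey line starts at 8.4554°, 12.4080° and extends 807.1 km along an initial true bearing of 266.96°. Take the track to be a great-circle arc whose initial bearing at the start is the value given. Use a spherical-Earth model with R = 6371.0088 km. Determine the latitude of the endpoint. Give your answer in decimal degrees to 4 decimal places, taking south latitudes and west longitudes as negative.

δ = 807.1/6371.0088 = 0.126683 rad (7.2584°).
With φ₁ = 8.4554° = 0.147575 rad and θ = 266.96° = 4.659331 rad:
sin φ₂ = sin φ₁ cos δ + cos φ₁ sin δ cos θ = (0.147039)(0.991986) + (0.989131)(0.126345)(-0.053033) = 0.139234
φ₂ = asin(0.139234) = 0.139687 rad = 8.0035°.
Then Δλ = atan2(-0.124796, 0.971514) = -0.127755 rad, from sin θ sin δ cos φ₁ over cos δ − sin φ₁ sin φ₂.
λ₂ = 12.4080° + -7.3198° = 5.0882°.

latitude 8.0035°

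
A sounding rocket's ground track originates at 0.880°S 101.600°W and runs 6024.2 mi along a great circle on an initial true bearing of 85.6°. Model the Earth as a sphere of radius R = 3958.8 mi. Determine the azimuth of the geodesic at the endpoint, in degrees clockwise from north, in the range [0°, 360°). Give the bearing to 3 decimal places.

Central angle δ = d/R = 1.521724 rad.
Start latitude φ₁ = -0.015359 rad; initial bearing θ = 1.494002 rad.
sin φ₂ = sin φ₁ cos δ + cos φ₁ sin δ cos θ = (-0.015358)(0.049053) + (0.999882)(0.998796)(0.076719) = 0.075864
φ₂ = asin(0.075864) = 0.075937 rad = 4.351°.
For the longitude increment, Δλ = atan2( sin θ sin δ cos φ₁, cos δ − sin φ₁ sin φ₂ ) = atan2(0.995735, 0.050218) = 87.113°.
λ₂ = λ₁ + Δλ = -14.487°.
The forward bearing on arrival equals the back-azimuth from the destination plus 180°.
Back-azimuth from P₂ (4.351°, -14.487°) to P₁ (-0.880°, -101.600°), with Δλ' = λ₁ − λ₂ = -87.113°: atan2( sin Δλ' cos φ₁ , cos φ₂ sin φ₁ − sin φ₂ cos φ₁ cos Δλ' ) = 268.902°.
Final bearing = (268.902° + 180°) mod 360° = 88.902°.

final bearing 88.902°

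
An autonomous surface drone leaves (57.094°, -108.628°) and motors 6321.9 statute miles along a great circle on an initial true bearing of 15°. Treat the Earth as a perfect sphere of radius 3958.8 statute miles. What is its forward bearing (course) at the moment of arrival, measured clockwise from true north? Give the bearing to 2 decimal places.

Angular distance δ = d/R = 6321.9 / 3958.8 = 1.596923 rad.
Converting: φ₁ = 0.996478 rad, θ = 0.261799 rad.
sin φ₂ = sin φ₁ cos δ + cos φ₁ sin δ cos θ = (0.839563)(-0.026124) + (0.543262)(0.999659)(0.965926) = 0.502639
φ₂ = asin(0.502639) = 0.526649 rad = 30.175°.
For the longitude increment, Δλ = atan2( sin θ sin δ cos φ₁, cos δ − sin φ₁ sin φ₂ ) = atan2(0.140559, -0.448121) = 162.585°.
λ₂ = λ₁ + Δλ = 53.957°.
The forward bearing on arrival equals the back-azimuth from the destination plus 180°.
Back-azimuth from P₂ (30.17°, 53.96°) to P₁ (57.09°, -108.63°), with Δλ' = λ₁ − λ₂ = -162.59°: atan2( sin Δλ' cos φ₁ , cos φ₂ sin φ₁ − sin φ₂ cos φ₁ cos Δλ' ) = 350.64°.
Final bearing = (350.64° + 180°) mod 360° = 170.64°.

final bearing 170.64°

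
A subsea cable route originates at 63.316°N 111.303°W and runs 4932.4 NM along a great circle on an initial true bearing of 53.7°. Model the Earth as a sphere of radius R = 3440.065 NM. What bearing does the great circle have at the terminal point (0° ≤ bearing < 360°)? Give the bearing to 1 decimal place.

Central angle δ = d/R = 1.433810 rad.
Converting: φ₁ = 1.105073 rad, θ = 0.937242 rad.
Destination latitude: φ₂ = arcsin( sin φ₁ cos δ + cos φ₁ sin δ cos θ ) = arcsin(0.385379) = 22.667°.
Δλ = atan2( sin θ sin δ cos φ₁ , cos δ − sin φ₁ sin φ₂ ) = atan2(0.358527, -0.207777) = 2.096027 rad = 120.093°.
λ₂ = -111.303° + 120.093° = 8.790°.
The forward bearing on arrival equals the back-azimuth from the destination plus 180°.
Back-azimuth from P₂ (22.7°, 8.8°) to P₁ (63.3°, -111.3°), with Δλ' = λ₁ − λ₂ = -120.1°: atan2( sin Δλ' cos φ₁ , cos φ₂ sin φ₁ − sin φ₂ cos φ₁ cos Δλ' ) = 336.9°.
Final bearing = (336.9° + 180°) mod 360° = 156.9°.

final bearing 156.9°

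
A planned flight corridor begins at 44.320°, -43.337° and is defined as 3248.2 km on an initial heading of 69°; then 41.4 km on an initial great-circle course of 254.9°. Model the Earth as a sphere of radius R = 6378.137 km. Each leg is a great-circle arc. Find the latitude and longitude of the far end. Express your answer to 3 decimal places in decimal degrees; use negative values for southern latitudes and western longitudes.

Apply the spherical direct solution leg by leg, carrying full precision between legs.
Leg 1: from (44.320°, -43.337°), δ = 3248.2/6378.137 = 0.509271 rad, θ = 69° → φ = 47.308°, λ = -1.172°.
Leg 2: from (47.308°, -1.172°), δ = 41.4/6378.137 = 0.006491 rad, θ = 254.9° → φ = 47.210°, λ = -1.701°.

latitude 47.210°, longitude -1.701°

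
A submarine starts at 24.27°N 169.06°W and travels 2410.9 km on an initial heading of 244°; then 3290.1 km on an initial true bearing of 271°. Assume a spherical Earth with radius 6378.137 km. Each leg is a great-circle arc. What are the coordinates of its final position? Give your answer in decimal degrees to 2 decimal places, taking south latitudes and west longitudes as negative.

Apply the spherical direct solution leg by leg, carrying full precision between legs.
Leg 1: from (24.27°, -169.06°), δ = 2410.9/6378.137 = 0.377994 rad, θ = 244° → φ = 13.56°, λ = 170.99°.
Leg 2: from (13.56°, 170.99°), δ = 3290.1/6378.137 = 0.515840 rad, θ = 271° → φ = 12.26°, λ = 140.68°.

latitude 12.26°, longitude 140.68°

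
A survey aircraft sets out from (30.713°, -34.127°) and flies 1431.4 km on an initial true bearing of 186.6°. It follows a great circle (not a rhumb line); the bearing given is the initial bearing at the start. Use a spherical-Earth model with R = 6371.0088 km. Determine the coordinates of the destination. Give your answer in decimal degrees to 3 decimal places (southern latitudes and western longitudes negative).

The arc subtends δ = 1431.4/6371.0088 = 0.224674 rad at the centre.
With φ₁ = 30.713° = 0.536043 rad and θ = 186.6° = 3.256784 rad:
sin φ₂ = sin φ₁ cos δ + cos φ₁ sin δ cos θ = (0.510738)(0.974867) + (0.859736)(0.222789)(-0.993373) = 0.307631
φ₂ = asin(0.307631) = 0.312703 rad = 17.917°.
For the longitude increment, Δλ = atan2( sin θ sin δ cos φ₁, cos δ − sin φ₁ sin φ₂ ) = atan2(-0.022015, 0.817748) = -1.542°.
λ₂ = -34.127° + -1.542° = -35.669°.

latitude 17.917°, longitude -35.669°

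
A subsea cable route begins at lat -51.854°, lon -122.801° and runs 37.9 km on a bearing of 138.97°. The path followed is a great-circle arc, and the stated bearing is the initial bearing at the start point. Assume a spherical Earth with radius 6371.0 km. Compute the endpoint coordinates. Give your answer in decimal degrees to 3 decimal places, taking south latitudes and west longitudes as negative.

latitude -52.111°, longitude -122.437°

δ = 37.9/6371 = 0.005949 rad (0.3408°).
Start latitude φ₁ = -0.905023 rad; initial bearing θ = 2.425484 rad.
Destination latitude: φ₂ = arcsin( sin φ₁ cos δ + cos φ₁ sin δ cos θ ) = arcsin(-0.789197) = -52.111°.
For the longitude increment, Δλ = atan2( sin θ sin δ cos φ₁, cos δ − sin φ₁ sin φ₂ ) = atan2(0.002412, 0.379326) = 0.364°.
Hence λ₂ = -122.801° + 0.364° = -122.437°.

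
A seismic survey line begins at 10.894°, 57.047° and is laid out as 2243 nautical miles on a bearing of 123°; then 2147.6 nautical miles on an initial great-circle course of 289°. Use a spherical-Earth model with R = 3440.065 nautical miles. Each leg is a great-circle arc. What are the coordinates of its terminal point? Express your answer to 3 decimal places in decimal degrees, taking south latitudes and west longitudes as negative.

latitude 2.634°, longitude 54.575°

Apply the spherical direct solution leg by leg, carrying full precision between legs.
Leg 1: from (10.894°, 57.047°), δ = 2243/3440.065 = 0.652023 rad, θ = 123° → φ = -10.038°, λ = 88.166°.
Leg 2: from (-10.038°, 88.166°), δ = 2147.6/3440.065 = 0.624291 rad, θ = 289° → φ = 2.634°, λ = 54.575°.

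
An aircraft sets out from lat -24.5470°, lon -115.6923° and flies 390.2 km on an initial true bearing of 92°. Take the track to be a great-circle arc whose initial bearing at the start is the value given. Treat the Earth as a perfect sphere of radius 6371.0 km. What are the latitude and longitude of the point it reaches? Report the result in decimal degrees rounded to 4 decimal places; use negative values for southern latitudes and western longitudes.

Angular distance δ = d/R = 390.2 / 6371 = 0.061246 rad.
With φ₁ = -24.5470° = -0.428426 rad and θ = 92° = 1.605703 rad:
Destination latitude: φ₂ = arcsin( sin φ₁ cos δ + cos φ₁ sin δ cos θ ) = arcsin(-0.416604) = -24.6203°.
Δλ = atan2( sin θ sin δ cos φ₁ , cos δ − sin φ₁ sin φ₂ ) = atan2(0.055642, 0.825051) = 0.067339 rad = 3.8582°.
λ₂ = λ₁ + Δλ = -111.8341°.

latitude -24.6203°, longitude -111.8341°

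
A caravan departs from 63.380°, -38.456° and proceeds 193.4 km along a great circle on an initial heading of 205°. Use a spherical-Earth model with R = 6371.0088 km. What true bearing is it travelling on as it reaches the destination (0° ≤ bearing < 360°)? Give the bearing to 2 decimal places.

δ = 193.4/6371.0088 = 0.030356 rad (1.7393°).
With φ₁ = 63.380° = 1.106190 rad and θ = 205° = 3.577925 rad:
sin φ₂ = sin φ₁ cos δ + cos φ₁ sin δ cos θ = (0.893998)(0.999539) + (0.448071)(0.030352)(-0.906308) = 0.881261
φ₂ = asin(0.881261) = 1.078523 rad = 61.795°.
Then Δλ = atan2(-0.005747, 0.211694) = -0.027143 rad, from sin θ sin δ cos φ₁ over cos δ − sin φ₁ sin φ₂.
λ₂ = -38.456° + -1.555° = -40.011°.
The forward bearing on arrival equals the back-azimuth from the destination plus 180°.
Back-azimuth from P₂ (61.79°, -40.01°) to P₁ (63.38°, -38.46°), with Δλ' = λ₁ − λ₂ = 1.56°: atan2( sin Δλ' cos φ₁ , cos φ₂ sin φ₁ − sin φ₂ cos φ₁ cos Δλ' ) = 23.62°.
Final bearing = (23.62° + 180°) mod 360° = 203.62°.

final bearing 203.62°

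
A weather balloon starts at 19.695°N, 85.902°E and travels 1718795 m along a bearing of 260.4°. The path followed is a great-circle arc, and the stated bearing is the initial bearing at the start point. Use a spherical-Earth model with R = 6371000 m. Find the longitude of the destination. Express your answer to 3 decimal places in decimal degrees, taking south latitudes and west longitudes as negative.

Angular distance δ = d/R = 1718795 / 6371000 = 0.269784 rad.
With φ₁ = 19.695° = 0.343743 rad and θ = 260.4° = 4.544837 rad:
Applying the spherical law of cosines for sides, sin φ₂ = sin φ₁ cos δ + cos φ₁ sin δ cos θ = 0.282975, so φ₂ = 16.438°.
Then Δλ = atan2(-0.247418, 0.868462) = -0.277539 rad, from sin θ sin δ cos φ₁ over cos δ − sin φ₁ sin φ₂.
λ₂ = 85.902° + -15.902° = 70.000°.

longitude 70.000°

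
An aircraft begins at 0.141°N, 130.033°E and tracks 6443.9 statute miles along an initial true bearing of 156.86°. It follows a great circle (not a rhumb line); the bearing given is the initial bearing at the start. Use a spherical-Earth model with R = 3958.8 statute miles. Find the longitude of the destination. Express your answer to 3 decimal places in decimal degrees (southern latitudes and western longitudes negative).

longitude -132.037°

The arc subtends δ = 6443.9/3958.8 = 1.627741 rad at the centre.
With φ₁ = 0.141° = 0.002461 rad and θ = 156.86° = 2.737723 rad:
Applying the spherical law of cosines for sides, sin φ₂ = sin φ₁ cos δ + cos φ₁ sin δ cos θ = -0.918194, so φ₂ = -66.663°.
Δλ = atan2( sin θ sin δ cos φ₁ , cos δ − sin φ₁ sin φ₂ ) = atan2(0.392341, -0.054654) = 1.709208 rad = 97.930°.
λ₂ = 130.033° + 97.930° = 227.963°, normalized to (−180°, 180°] → -132.037°.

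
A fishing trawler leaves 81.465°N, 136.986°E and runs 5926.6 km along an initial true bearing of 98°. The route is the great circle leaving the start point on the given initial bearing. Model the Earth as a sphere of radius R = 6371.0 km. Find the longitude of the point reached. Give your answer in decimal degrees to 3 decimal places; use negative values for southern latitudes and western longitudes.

Central angle δ = d/R = 0.930246 rad.
Start latitude φ₁ = 1.421832 rad; initial bearing θ = 1.710423 rad.
sin φ₂ = sin φ₁ cos δ + cos φ₁ sin δ cos θ = (0.988925)(0.597636) + (0.148414)(0.801767)(-0.139173) = 0.574457
φ₂ = asin(0.574457) = 0.611941 rad = 35.062°.
For the longitude increment, Δλ = atan2( sin θ sin δ cos φ₁, cos δ − sin φ₁ sin φ₂ ) = atan2(0.117835, 0.029541) = 75.926°.
λ₂ = 136.986° + 75.926° = 212.912°, normalized to (−180°, 180°] → -147.088°.

longitude -147.088°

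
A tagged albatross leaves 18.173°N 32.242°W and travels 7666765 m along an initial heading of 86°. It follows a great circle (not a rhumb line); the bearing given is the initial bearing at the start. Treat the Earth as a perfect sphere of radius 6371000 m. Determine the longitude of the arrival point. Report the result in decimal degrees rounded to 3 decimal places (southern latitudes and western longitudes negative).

Central angle δ = d/R = 1.203385 rad.
With φ₁ = 18.173° = 0.317179 rad and θ = 86° = 1.500983 rad:
Destination latitude: φ₂ = arcsin( sin φ₁ cos δ + cos φ₁ sin δ cos θ ) = arcsin(0.173884) = 10.014°.
For the longitude increment, Δλ = atan2( sin θ sin δ cos φ₁, cos δ − sin φ₁ sin φ₂ ) = atan2(0.884548, 0.304969) = 70.977°.
λ₂ = -32.242° + 70.977° = 38.735°.

longitude 38.735°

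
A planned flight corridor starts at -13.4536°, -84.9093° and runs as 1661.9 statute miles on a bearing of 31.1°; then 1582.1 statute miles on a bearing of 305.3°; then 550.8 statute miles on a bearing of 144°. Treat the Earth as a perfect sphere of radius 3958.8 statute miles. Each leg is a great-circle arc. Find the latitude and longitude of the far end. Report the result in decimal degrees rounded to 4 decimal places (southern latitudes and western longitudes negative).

latitude 13.3662°, longitude -87.5837°

Apply the spherical direct solution leg by leg, carrying full precision between legs.
Leg 1: from (-13.4536°, -84.9093°), δ = 1661.9/3958.8 = 0.419799 rad, θ = 31.1° → φ = 7.2940°, λ = -72.6554°.
Leg 2: from (7.2940°, -72.6554°), δ = 1582.1/3958.8 = 0.399641 rad, θ = 305.3° → φ = 19.8753°, λ = -92.3899°.
Leg 3: from (19.8753°, -92.3899°), δ = 550.8/3958.8 = 0.139133 rad, θ = 144° → φ = 13.3662°, λ = -87.5837°.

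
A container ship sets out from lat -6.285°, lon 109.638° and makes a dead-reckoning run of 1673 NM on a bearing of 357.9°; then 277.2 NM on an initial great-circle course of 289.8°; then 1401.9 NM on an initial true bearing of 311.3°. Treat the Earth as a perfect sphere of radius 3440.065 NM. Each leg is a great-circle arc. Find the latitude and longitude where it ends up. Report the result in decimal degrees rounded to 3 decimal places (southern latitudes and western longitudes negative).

Apply the spherical direct solution leg by leg, carrying full precision between legs.
Leg 1: from (-6.285°, 109.638°), δ = 1673/3440.065 = 0.486328 rad, θ = 357.9° → φ = 21.560°, λ = 108.583°.
Leg 2: from (21.560°, 108.583°), δ = 277.2/3440.065 = 0.080580 rad, θ = 289.8° → φ = 23.057°, λ = 103.862°.
Leg 3: from (23.057°, 103.862°), δ = 1401.9/3440.065 = 0.407521 rad, θ = 311.3° → φ = 36.888°, λ = 82.005°.

latitude 36.888°, longitude 82.005°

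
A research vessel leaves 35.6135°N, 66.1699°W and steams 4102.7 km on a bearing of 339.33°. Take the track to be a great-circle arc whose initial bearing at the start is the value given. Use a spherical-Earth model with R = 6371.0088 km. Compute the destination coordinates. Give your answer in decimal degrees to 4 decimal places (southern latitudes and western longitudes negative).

Angular distance δ = d/R = 4102.7 / 6371.0088 = 0.643964 rad.
Converting: φ₁ = 0.621573 rad, θ = 5.922426 rad.
Applying the spherical law of cosines for sides, sin φ₂ = sin φ₁ cos δ + cos φ₁ sin δ cos θ = 0.922351, so φ₂ = 67.2722°.
For the longitude increment, Δλ = atan2( sin θ sin δ cos φ₁, cos δ − sin φ₁ sin φ₂ ) = atan2(-0.172285, 0.262624) = -33.2654°.
Hence λ₂ = -66.1699° + -33.2654° = -99.4353°.

latitude 67.2722°, longitude -99.4353°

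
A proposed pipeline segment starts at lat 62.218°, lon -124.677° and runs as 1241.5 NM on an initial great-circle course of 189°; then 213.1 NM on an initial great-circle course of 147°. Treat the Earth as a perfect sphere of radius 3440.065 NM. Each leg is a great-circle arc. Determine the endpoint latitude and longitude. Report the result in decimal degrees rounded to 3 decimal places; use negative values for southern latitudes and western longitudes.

Apply the spherical direct solution leg by leg, carrying full precision between legs.
Leg 1: from (62.218°, -124.677°), δ = 1241.5/3440.065 = 0.360894 rad, θ = 189° → φ = 41.696°, λ = -128.920°.
Leg 2: from (41.696°, -128.920°), δ = 213.1/3440.065 = 0.061947 rad, θ = 147° → φ = 38.692°, λ = -126.444°.

latitude 38.692°, longitude -126.444°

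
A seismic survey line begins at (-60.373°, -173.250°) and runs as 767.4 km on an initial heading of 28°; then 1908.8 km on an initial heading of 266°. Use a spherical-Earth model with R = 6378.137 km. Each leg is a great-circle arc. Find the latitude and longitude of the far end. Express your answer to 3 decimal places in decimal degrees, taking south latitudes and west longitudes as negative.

latitude -51.869°, longitude 163.827°

Apply the spherical direct solution leg by leg, carrying full precision between legs.
Leg 1: from (-60.373°, -173.250°), δ = 767.4/6378.137 = 0.120317 rad, θ = 28° → φ = -54.153°, λ = -167.728°.
Leg 2: from (-54.153°, -167.728°), δ = 1908.8/6378.137 = 0.299272 rad, θ = 266° → φ = -51.869°, λ = 163.827°.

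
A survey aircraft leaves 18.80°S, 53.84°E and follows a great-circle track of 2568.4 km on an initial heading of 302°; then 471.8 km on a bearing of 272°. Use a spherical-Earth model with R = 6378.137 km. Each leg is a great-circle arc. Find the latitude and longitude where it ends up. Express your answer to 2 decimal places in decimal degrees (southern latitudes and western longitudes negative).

Apply the spherical direct solution leg by leg, carrying full precision between legs.
Leg 1: from (-18.80°, 53.84°), δ = 2568.4/6378.137 = 0.402688 rad, θ = 302° → φ = -5.73°, λ = 34.33°.
Leg 2: from (-5.73°, 34.33°), δ = 471.8/6378.137 = 0.073971 rad, θ = 272° → φ = -5.57°, λ = 30.07°.

latitude -5.57°, longitude 30.07°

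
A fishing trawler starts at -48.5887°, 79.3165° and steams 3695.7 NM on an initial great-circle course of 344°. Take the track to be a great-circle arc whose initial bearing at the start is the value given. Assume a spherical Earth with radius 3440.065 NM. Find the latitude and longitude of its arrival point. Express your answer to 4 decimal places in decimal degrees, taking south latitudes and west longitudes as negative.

latitude 11.6435°, longitude 64.9899°

Central angle δ = d/R = 1.074311 rad.
Start latitude φ₁ = -0.848033 rad; initial bearing θ = 6.003933 rad.
sin φ₂ = sin φ₁ cos δ + cos φ₁ sin δ cos θ = (-0.749981)(0.476338) + (0.661460)(0.879262)(0.961262) = 0.201822
φ₂ = asin(0.201822) = 0.203218 rad = 11.6435°.
Then Δλ = atan2(-0.160310, 0.627701) = -0.250047 rad, from sin θ sin δ cos φ₁ over cos δ − sin φ₁ sin φ₂.
λ₂ = 79.3165° + -14.3266° = 64.9899°.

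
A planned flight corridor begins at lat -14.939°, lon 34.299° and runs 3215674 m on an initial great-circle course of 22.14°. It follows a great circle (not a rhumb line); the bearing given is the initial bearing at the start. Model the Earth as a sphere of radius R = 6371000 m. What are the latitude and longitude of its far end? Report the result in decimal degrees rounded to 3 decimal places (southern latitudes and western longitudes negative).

δ = 3215674/6371000 = 0.504736 rad (28.9193°).
With φ₁ = -14.939° = -0.260735 rad and θ = 22.14° = 0.386416 rad:
Destination latitude: φ₂ = arcsin( sin φ₁ cos δ + cos φ₁ sin δ cos θ ) = arcsin(0.207136) = 11.955°.
Δλ = atan2( sin θ sin δ cos φ₁ , cos δ − sin φ₁ sin φ₂ ) = atan2(0.176086, 0.928700) = 0.187381 rad = 10.736°.
Hence λ₂ = 34.299° + 10.736° = 45.035°.

latitude 11.955°, longitude 45.035°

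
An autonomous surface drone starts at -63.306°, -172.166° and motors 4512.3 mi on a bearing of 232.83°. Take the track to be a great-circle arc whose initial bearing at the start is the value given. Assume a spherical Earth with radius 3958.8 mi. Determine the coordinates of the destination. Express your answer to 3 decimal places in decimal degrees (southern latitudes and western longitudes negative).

latitude -38.304°, longitude 75.140°

Angular distance δ = d/R = 4512.3 / 3958.8 = 1.139815 rad.
Start latitude φ₁ = -1.104898 rad; initial bearing θ = 4.063650 rad.
Destination latitude: φ₂ = arcsin( sin φ₁ cos δ + cos φ₁ sin δ cos θ ) = arcsin(-0.619832) = -38.304°.
Δλ = atan2( sin θ sin δ cos φ₁ , cos δ − sin φ₁ sin φ₂ ) = atan2(-0.325230, -0.136006) = -1.966881 rad = -112.694°.
λ₂ = -172.166° + -112.694° = -284.860°, normalized to (−180°, 180°] → 75.140°.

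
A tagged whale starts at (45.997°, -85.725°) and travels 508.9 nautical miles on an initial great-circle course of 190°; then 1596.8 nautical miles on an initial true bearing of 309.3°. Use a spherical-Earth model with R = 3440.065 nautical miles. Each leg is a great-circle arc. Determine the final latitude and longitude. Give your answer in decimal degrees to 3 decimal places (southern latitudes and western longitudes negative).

latitude 50.404°, longitude -120.502°

Apply the spherical direct solution leg by leg, carrying full precision between legs.
Leg 1: from (45.997°, -85.725°), δ = 508.9/3440.065 = 0.147933 rad, θ = 190° → φ = 37.634°, λ = -87.577°.
Leg 2: from (37.634°, -87.577°), δ = 1596.8/3440.065 = 0.464177 rad, θ = 309.3° → φ = 50.404°, λ = -120.502°.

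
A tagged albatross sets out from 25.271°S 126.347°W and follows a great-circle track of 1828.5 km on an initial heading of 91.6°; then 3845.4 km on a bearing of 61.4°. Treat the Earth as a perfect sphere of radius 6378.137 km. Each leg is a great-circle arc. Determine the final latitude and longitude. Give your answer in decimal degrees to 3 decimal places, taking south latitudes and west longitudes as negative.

Apply the spherical direct solution leg by leg, carrying full precision between legs.
Leg 1: from (-25.271°, -126.347°), δ = 1828.5/6378.137 = 0.286682 rad, θ = 91.6° → φ = -24.621°, λ = -108.232°.
Leg 2: from (-24.621°, -108.232°), δ = 3845.4/6378.137 = 0.602903 rad, θ = 61.4° → φ = -5.532°, λ = -78.220°.

latitude -5.532°, longitude -78.220°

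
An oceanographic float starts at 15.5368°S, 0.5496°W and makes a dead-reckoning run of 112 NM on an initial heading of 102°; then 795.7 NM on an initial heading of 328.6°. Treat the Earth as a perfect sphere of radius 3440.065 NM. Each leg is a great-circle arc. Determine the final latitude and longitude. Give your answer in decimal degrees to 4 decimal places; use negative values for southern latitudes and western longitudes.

latitude -4.5173°, longitude -5.5335°

Apply the spherical direct solution leg by leg, carrying full precision between legs.
Leg 1: from (-15.5368°, -0.5496°), δ = 112/3440.065 = 0.032558 rad, θ = 102° → φ = -15.9165°, λ = 1.3478°.
Leg 2: from (-15.9165°, 1.3478°), δ = 795.7/3440.065 = 0.231304 rad, θ = 328.6° → φ = -4.5173°, λ = -5.5335°.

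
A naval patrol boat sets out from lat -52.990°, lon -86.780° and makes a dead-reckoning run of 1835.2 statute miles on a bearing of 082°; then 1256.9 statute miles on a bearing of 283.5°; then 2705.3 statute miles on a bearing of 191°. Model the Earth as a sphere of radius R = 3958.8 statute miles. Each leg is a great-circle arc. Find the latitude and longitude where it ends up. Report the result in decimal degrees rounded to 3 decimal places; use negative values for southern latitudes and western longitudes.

latitude -73.281°, longitude -96.633°

Apply the spherical direct solution leg by leg, carrying full precision between legs.
Leg 1: from (-52.990°, -86.780°), δ = 1835.2/3958.8 = 0.463575 rad, θ = 82° → φ = -42.594°, λ = -49.804°.
Leg 2: from (-42.594°, -49.804°), δ = 1256.9/3958.8 = 0.317495 rad, θ = 283.5° → φ = -36.108°, λ = -71.874°.
Leg 3: from (-36.108°, -71.874°), δ = 2705.3/3958.8 = 0.683364 rad, θ = 191° → φ = -73.281°, λ = -96.633°.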